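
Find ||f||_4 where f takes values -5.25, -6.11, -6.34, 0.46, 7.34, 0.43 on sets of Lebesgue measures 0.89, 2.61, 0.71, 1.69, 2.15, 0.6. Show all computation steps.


Step 1: Compute |f_i|^4 for each value:
  |-5.25|^4 = 759.691406
  |-6.11|^4 = 1393.68569
  |-6.34|^4 = 1615.686259
  |0.46|^4 = 0.044775
  |7.34|^4 = 2902.580275
  |0.43|^4 = 0.034188
Step 2: Multiply by measures and sum:
  759.691406 * 0.89 = 676.125352
  1393.68569 * 2.61 = 3637.519652
  1615.686259 * 0.71 = 1147.137244
  0.044775 * 1.69 = 0.075669
  2902.580275 * 2.15 = 6240.547592
  0.034188 * 0.6 = 0.020513
Sum = 676.125352 + 3637.519652 + 1147.137244 + 0.075669 + 6240.547592 + 0.020513 = 11701.426022
Step 3: Take the p-th root:
||f||_4 = (11701.426022)^(1/4) = 10.400631


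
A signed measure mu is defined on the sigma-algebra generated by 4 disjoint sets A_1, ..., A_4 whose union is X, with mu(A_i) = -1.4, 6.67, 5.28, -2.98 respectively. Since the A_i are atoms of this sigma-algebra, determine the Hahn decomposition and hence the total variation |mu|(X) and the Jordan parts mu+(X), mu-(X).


Step 1: Every measurable set is a union of atoms (the cells / points), so a Hahn decomposition is
  obtained by grouping atoms by sign: P = union of atoms with mu > 0, N = union of the remaining atoms.
  Atoms in P (indices): 2, 3;  atoms in N (indices): 1, 4
  Positive values: 6.67, 5.28
  Negative values: -1.4, -2.98
Step 2: mu+(X) = mu(P) = sum of positive atom values = 11.95
Step 3: mu-(X) = -mu(N) = sum of |negative atom values| = 4.38
Step 4: |mu|(X) = mu+(X) + mu-(X) = 11.95 + 4.38 = 16.33


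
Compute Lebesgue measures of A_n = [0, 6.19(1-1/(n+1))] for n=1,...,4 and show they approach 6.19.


By continuity of measure from below: if A_n increases to A, then m(A_n) -> m(A).
Here A = [0, 6.19], so m(A) = 6.19
Step 1: a_1 = 6.19*(1 - 1/2) = 3.095, m(A_1) = 3.095
Step 2: a_2 = 6.19*(1 - 1/3) = 4.1267, m(A_2) = 4.1267
Step 3: a_3 = 6.19*(1 - 1/4) = 4.6425, m(A_3) = 4.6425
Step 4: a_4 = 6.19*(1 - 1/5) = 4.952, m(A_4) = 4.952
Limit: m(A_n) -> m([0,6.19]) = 6.19


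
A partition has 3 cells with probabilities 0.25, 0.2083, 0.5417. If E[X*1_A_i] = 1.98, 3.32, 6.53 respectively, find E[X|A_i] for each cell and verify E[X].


For each cell A_i: E[X|A_i] = E[X*1_A_i] / P(A_i)
Step 1: E[X|A_1] = 1.98 / 0.25 = 7.92
Step 2: E[X|A_2] = 3.32 / 0.2083 = 15.93855
Step 3: E[X|A_3] = 6.53 / 0.5417 = 12.054643
Verification: E[X] = sum E[X*1_A_i] = 1.98 + 3.32 + 6.53 = 11.83


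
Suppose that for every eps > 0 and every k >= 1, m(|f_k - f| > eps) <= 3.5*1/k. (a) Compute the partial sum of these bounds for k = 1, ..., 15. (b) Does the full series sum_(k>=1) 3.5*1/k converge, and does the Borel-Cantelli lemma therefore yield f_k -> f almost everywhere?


Step 1: List the terms 3.5*1/k for k = 1 to 15:
  k=1: 3.5
  k=2: 1.75
  k=3: 1.166667
  k=4: 0.875
  k=5: 0.7
  k=6: 0.583333
  k=7: 0.5
  k=8: 0.4375
  k=9: 0.388889
  k=10: 0.35
  k=11: 0.318182
  k=12: 0.291667
  k=13: 0.269231
  k=14: 0.25
  k=15: 0.233333
Step 2: Partial sum = 3.5 + 1.75 + 1.166667 + 0.875 + 0.7 + 0.583333 + 0.5 + 0.4375 + 0.388889 + 0.35 + 0.318182 + 0.291667 + 0.269231 + 0.25 + 0.233333
     = 11.613801
Step 3: The full series sum_(k>=1) 3.5*1/k diverges (harmonic series, p = 1; a nonzero constant multiple of a divergent series diverges).
Step 4: The (first) Borel-Cantelli lemma requires a summable sequence of measures, so it does not apply here;
        from this bound alone no conclusion about a.e. convergence can be drawn (convergence in measure still
        gives an a.e.-convergent subsequence, but not a.e. convergence of the whole sequence).
Conclusion: series diverges; Borel-Cantelli is inconclusive about a.e. convergence of f_k.


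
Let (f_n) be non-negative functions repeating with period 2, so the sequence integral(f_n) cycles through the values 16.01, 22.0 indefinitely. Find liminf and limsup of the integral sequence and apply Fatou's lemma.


The sequence (integral(f_n)) is periodic with period 2, repeating the values 16.01, 22.0 indefinitely.
Step 1: For a periodic sequence, every tail (a_m, a_(m+1), ...) contains all 2 period values infinitely often.
Step 2: Hence inf of every tail = min of the period values = min(16.01, 22.0) = 16.01.
        liminf_n integral(f_n) = sup over m of (inf of tail from m) = 16.01.
Step 3: Similarly sup of every tail = max of the period values = 22.
        limsup_n integral(f_n) = 22.
Step 4: Fatou's lemma: integral(liminf_n f_n) <= liminf_n integral(f_n) = 16.01.
        So the integral of the pointwise liminf is at most 16.01.


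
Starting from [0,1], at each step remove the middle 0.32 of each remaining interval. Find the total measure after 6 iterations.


Step 1: At each step, fraction remaining = 1 - 0.32 = 0.68
Step 2: After 6 steps, measure = (0.68)^6
Step 3: Computing the power step by step:
  After step 1: 0.68
  After step 2: 0.4624
  After step 3: 0.314432
  After step 4: 0.213814
  After step 5: 0.145393
  ...
Result = 0.098867


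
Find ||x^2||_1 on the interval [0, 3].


Step 1: ||f||_1 = (integral_0^3 |x^2|^1 dx)^(1/1)
     = (integral_0^3 x^2 dx)^(1/1)
Step 2: integral_0^3 x^2 dx = [x^3/(3)] from 0 to 3 = 3^3/3
     = 27/3 = 9
Step 3: ||f||_1 = (9)^(1/1) = 9


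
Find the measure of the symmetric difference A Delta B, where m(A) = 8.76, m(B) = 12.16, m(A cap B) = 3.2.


m(A Delta B) = m(A) + m(B) - 2*m(A n B)
= 8.76 + 12.16 - 2*3.2
= 8.76 + 12.16 - 6.4
= 14.52


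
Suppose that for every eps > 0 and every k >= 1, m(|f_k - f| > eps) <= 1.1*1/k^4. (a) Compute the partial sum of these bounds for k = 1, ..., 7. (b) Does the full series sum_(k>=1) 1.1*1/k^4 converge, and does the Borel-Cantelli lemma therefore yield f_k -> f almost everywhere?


Step 1: List the terms 1.1*1/k^4 for k = 1 to 7:
  k=1: 1.1
  k=2: 0.06875
  k=3: 0.01358
  k=4: 0.004297
  k=5: 0.00176
  k=6: 8.487654e-04
  k=7: 4.581424e-04
Step 2: Partial sum = 1.1 + 0.06875 + 0.01358 + 0.004297 + 0.00176 + 8.487654e-04 + 4.581424e-04
     = 1.189694
Step 3: The full series sum_(k>=1) 1.1*1/k^4 converges (p-series with p = 4 > 1; a constant multiple of a convergent series converges).
Step 4: Fix eps > 0. Since sum_k m(|f_k - f| > eps) < infinity, the Borel-Cantelli lemma gives
        m(limsup_k {|f_k - f| > eps}) = 0, i.e. for a.e. x, |f_k(x) - f(x)| <= eps for all large k.
        Applying this with eps = 1/j for j = 1, 2, ... and intersecting the countably many full-measure sets,
        for a.e. x we get limsup_k |f_k(x) - f(x)| <= 1/j for every j, hence f_k -> f almost everywhere.
Conclusion: series converges; Borel-Cantelli yields f_k -> f a.e.


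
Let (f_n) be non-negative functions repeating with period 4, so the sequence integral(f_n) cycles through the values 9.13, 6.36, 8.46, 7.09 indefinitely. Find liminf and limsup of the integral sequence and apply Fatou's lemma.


The sequence (integral(f_n)) is periodic with period 4, repeating the values 9.13, 6.36, 8.46, 7.09 indefinitely.
Step 1: For a periodic sequence, every tail (a_m, a_(m+1), ...) contains all 4 period values infinitely often.
Step 2: Hence inf of every tail = min of the period values = min(9.13, 6.36, 8.46, 7.09) = 6.36.
        liminf_n integral(f_n) = sup over m of (inf of tail from m) = 6.36.
Step 3: Similarly sup of every tail = max of the period values = 9.13.
        limsup_n integral(f_n) = 9.13.
Step 4: Fatou's lemma: integral(liminf_n f_n) <= liminf_n integral(f_n) = 6.36.
        So the integral of the pointwise liminf is at most 6.36.


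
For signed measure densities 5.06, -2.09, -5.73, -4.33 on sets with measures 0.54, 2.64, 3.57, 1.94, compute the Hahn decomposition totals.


Step 1: Compute signed measure on each set:
  Set 1: 5.06 * 0.54 = 2.7324
  Set 2: -2.09 * 2.64 = -5.5176
  Set 3: -5.73 * 3.57 = -20.4561
  Set 4: -4.33 * 1.94 = -8.4002
Step 2: Total signed measure = (2.7324) + (-5.5176) + (-20.4561) + (-8.4002)
     = -31.6415
Step 3: Positive part mu+(X) = sum of positive contributions = 2.7324
Step 4: Negative part mu-(X) = |sum of negative contributions| = 34.3739


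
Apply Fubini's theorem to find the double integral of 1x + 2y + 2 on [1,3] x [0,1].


By Fubini, integrate in x first, then y.
Step 1: Fix y, integrate over x in [1,3]:
  integral(1x + 2y + 2, x=1..3)
  = 1*(3^2 - 1^2)/2 + (2y + 2)*(3 - 1)
  = 4 + (2y + 2)*2
  = 4 + 4y + 4
  = 8 + 4y
Step 2: Integrate over y in [0,1]:
  integral(8 + 4y, y=0..1)
  = 8*1 + 4*(1^2 - 0^2)/2
  = 8 + 2
  = 10


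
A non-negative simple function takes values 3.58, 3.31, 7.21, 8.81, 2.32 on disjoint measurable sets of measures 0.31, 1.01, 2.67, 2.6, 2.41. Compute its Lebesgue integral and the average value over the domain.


Step 1: Integral = sum(value_i * measure_i)
= 3.58*0.31 + 3.31*1.01 + 7.21*2.67 + 8.81*2.6 + 2.32*2.41
= 1.1098 + 3.3431 + 19.2507 + 22.906 + 5.5912
= 52.2008
Step 2: Total measure of domain = 0.31 + 1.01 + 2.67 + 2.6 + 2.41 = 9
Step 3: Average value = 52.2008 / 9 = 5.800089


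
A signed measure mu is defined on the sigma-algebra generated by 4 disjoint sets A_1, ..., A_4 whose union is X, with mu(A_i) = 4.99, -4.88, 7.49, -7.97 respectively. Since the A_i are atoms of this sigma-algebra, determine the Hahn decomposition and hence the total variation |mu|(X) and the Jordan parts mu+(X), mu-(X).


Step 1: Every measurable set is a union of atoms (the cells / points), so a Hahn decomposition is
  obtained by grouping atoms by sign: P = union of atoms with mu > 0, N = union of the remaining atoms.
  Atoms in P (indices): 1, 3;  atoms in N (indices): 2, 4
  Positive values: 4.99, 7.49
  Negative values: -4.88, -7.97
Step 2: mu+(X) = mu(P) = sum of positive atom values = 12.48
Step 3: mu-(X) = -mu(N) = sum of |negative atom values| = 12.85
Step 4: |mu|(X) = mu+(X) + mu-(X) = 12.48 + 12.85 = 25.33


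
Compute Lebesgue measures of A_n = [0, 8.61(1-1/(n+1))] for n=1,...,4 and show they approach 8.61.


By continuity of measure from below: if A_n increases to A, then m(A_n) -> m(A).
Here A = [0, 8.61], so m(A) = 8.61
Step 1: a_1 = 8.61*(1 - 1/2) = 4.305, m(A_1) = 4.305
Step 2: a_2 = 8.61*(1 - 1/3) = 5.74, m(A_2) = 5.74
Step 3: a_3 = 8.61*(1 - 1/4) = 6.4575, m(A_3) = 6.4575
Step 4: a_4 = 8.61*(1 - 1/5) = 6.888, m(A_4) = 6.888
Limit: m(A_n) -> m([0,8.61]) = 8.61


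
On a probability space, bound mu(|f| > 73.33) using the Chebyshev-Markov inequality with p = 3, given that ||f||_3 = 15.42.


Chebyshev/Markov inequality: mu(|f| > eps) <= (||f||_p / eps)^p
Step 1: ||f||_3 / eps = 15.42 / 73.33 = 0.210282
Step 2: Raise to power p = 3:
  (0.210282)^3 = 0.009298
Step 3: Therefore mu(|f| > 73.33) <= 0.009298


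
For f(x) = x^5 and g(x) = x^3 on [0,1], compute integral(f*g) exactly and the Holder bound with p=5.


Step 1: Exact integral of f*g = integral(x^8, 0, 1) = 1/9
     = 0.111111
Step 2: Holder bound with p=5, q=1.25:
  ||f||_p = (integral x^25 dx)^(1/5) = (1/26)^(1/5) = 0.521201
  ||g||_q = (integral x^3.75 dx)^(1/1.25) = (1/4.75)^(1/1.25) = 0.287505
Step 3: Holder bound = ||f||_p * ||g||_q = 0.521201 * 0.287505 = 0.149848
Verification: 0.111111 <= 0.149848 (Holder holds)


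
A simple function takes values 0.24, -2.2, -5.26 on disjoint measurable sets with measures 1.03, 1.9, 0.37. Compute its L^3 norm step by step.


Step 1: Compute |f_i|^3 for each value:
  |0.24|^3 = 0.013824
  |-2.2|^3 = 10.648
  |-5.26|^3 = 145.531576
Step 2: Multiply by measures and sum:
  0.013824 * 1.03 = 0.014239
  10.648 * 1.9 = 20.2312
  145.531576 * 0.37 = 53.846683
Sum = 0.014239 + 20.2312 + 53.846683 = 74.092122
Step 3: Take the p-th root:
||f||_3 = (74.092122)^(1/3) = 4.200078


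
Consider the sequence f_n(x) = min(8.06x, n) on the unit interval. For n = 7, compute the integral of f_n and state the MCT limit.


f(x) = 8.06x on [0,1]; f_n(x) = min(8.06x, n). At n = 7:
Step 1: f(x) reaches 7 at x = 7/8.06 = 0.868486
Step 2: integral(f_7) = integral(8.06x, 0, 0.868486) + integral(7, 0.868486, 1)
       = 8.06*0.868486^2/2 + 7*(1 - 0.868486)
       = 3.039702 + 0.920596
       = 3.960298
Step 3: As n -> infinity, f_n increases to f, so by MCT integral(f_n) -> integral(f) = 8.06/2 = 4.03.
Convergence: integral(f_7) = 3.960298 -> 4.03 as n -> infinity


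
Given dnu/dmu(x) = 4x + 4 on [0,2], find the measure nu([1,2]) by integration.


nu(A) = integral_A (dnu/dmu) dmu = integral_1^2 (4x + 4) dx
Step 1: Antiderivative F(x) = (4/2)x^2 + 4x
Step 2: F(2) = (4/2)*2^2 + 4*2 = 8 + 8 = 16
Step 3: F(1) = (4/2)*1^2 + 4*1 = 2 + 4 = 6
Step 4: nu([1,2]) = F(2) - F(1) = 16 - 6 = 10


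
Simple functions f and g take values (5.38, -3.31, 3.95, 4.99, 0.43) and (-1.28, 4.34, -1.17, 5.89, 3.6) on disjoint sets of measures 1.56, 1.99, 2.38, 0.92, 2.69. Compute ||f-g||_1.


Step 1: Compute differences f_i - g_i:
  5.38 - -1.28 = 6.66
  -3.31 - 4.34 = -7.65
  3.95 - -1.17 = 5.12
  4.99 - 5.89 = -0.9
  0.43 - 3.6 = -3.17
Step 2: Compute |diff|^1 * measure for each set:
  |6.66|^1 * 1.56 = 6.66 * 1.56 = 10.3896
  |-7.65|^1 * 1.99 = 7.65 * 1.99 = 15.2235
  |5.12|^1 * 2.38 = 5.12 * 2.38 = 12.1856
  |-0.9|^1 * 0.92 = 0.9 * 0.92 = 0.828
  |-3.17|^1 * 2.69 = 3.17 * 2.69 = 8.5273
Step 3: Sum = 47.154
Step 4: ||f-g||_1 = (47.154)^(1/1) = 47.154


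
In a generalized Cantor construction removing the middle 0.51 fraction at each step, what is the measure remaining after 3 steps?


Step 1: At each step, fraction remaining = 1 - 0.51 = 0.49
Step 2: After 3 steps, measure = (0.49)^3
Step 3: Computing the power step by step:
  After step 1: 0.49
  After step 2: 0.2401
  After step 3: 0.117649
Result = 0.117649


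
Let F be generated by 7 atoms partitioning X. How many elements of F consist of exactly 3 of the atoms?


Each element of F is a union of some subset of the 7 atoms.
Elements that are unions of exactly 3 atoms correspond to 3-element subsets of the 7 atoms.
Count = C(7, 3) = 7! / (3! * 4!) = 35.


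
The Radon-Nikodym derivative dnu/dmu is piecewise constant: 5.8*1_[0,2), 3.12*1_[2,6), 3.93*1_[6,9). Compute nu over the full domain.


Integrate each piece of the Radon-Nikodym derivative:
Step 1: integral_0^2 5.8 dx = 5.8*(2-0) = 5.8*2 = 11.6
Step 2: integral_2^6 3.12 dx = 3.12*(6-2) = 3.12*4 = 12.48
Step 3: integral_6^9 3.93 dx = 3.93*(9-6) = 3.93*3 = 11.79
Total: 11.6 + 12.48 + 11.79 = 35.87


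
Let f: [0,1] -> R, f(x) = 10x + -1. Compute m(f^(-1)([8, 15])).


f^(-1)([8, 15]) = {x : 8 <= 10x + -1 <= 15}
Solving: (8 - -1)/10 <= x <= (15 - -1)/10
= [0.9, 1.6]
Intersecting with [0,1]: [0.9, 1]
Measure = 1 - 0.9 = 0.1


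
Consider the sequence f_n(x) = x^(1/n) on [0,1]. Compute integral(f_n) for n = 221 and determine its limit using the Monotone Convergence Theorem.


At n = 221: f_221(x) = x^(1/221).
Step 1: integral(x^(1/221), 0, 1) = [x^(1/221+1) / (1/221+1)] from 0 to 1
     = 1 / (1/221 + 1) = 1 / ((221+1)/221) = 221/(221+1)
     = 221/222 = 0.995495
Step 2: As n -> infinity, f_n(x) = x^(1/n) -> 1 for x in (0,1], and f_n is increasing in n.
By MCT, lim_n integral(f_n) = integral(lim_n f_n) = integral(1, 0, 1) = 1.
Step 3: Verify convergence: 221/222 = 0.995495 -> 1


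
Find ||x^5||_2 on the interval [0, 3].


Step 1: ||f||_2 = (integral_0^3 |x^5|^2 dx)^(1/2)
     = (integral_0^3 x^10 dx)^(1/2)
Step 2: integral_0^3 x^10 dx = [x^11/(11)] from 0 to 3 = 3^11/11
     = 177147/11 = 16104.272727
Step 3: ||f||_2 = (16104.272727)^(1/2) = 126.902611


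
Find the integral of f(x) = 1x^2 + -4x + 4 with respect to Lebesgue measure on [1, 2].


The Lebesgue integral of a Riemann-integrable function agrees with the Riemann integral.
Antiderivative F(x) = (1/3)x^3 + (-4/2)x^2 + 4x
F(2) = (1/3)*2^3 + (-4/2)*2^2 + 4*2
     = (1/3)*8 + (-4/2)*4 + 4*2
     = 2.666667 + -8 + 8
     = 2.666667
F(1) = 2.333333
Integral = F(2) - F(1) = 2.666667 - 2.333333 = 0.333333


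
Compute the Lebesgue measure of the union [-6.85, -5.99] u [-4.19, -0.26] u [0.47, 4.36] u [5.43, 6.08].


For pairwise disjoint intervals, m(union) = sum of lengths.
= (-5.99 - -6.85) + (-0.26 - -4.19) + (4.36 - 0.47) + (6.08 - 5.43)
= 0.86 + 3.93 + 3.89 + 0.65
= 9.33


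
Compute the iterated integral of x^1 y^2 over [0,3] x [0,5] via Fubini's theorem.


By Fubini's theorem, the double integral factors as a product of single integrals:
Step 1: integral_0^3 x^1 dx = [x^2/2] from 0 to 3
     = 3^2/2 = 4.5
Step 2: integral_0^5 y^2 dy = [y^3/3] from 0 to 5
     = 5^3/3 = 41.666667
Step 3: Double integral = 4.5 * 41.666667 = 187.5


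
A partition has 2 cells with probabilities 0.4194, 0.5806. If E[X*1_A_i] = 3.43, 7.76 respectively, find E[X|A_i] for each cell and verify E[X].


For each cell A_i: E[X|A_i] = E[X*1_A_i] / P(A_i)
Step 1: E[X|A_1] = 3.43 / 0.4194 = 8.17835
Step 2: E[X|A_2] = 7.76 / 0.5806 = 13.365484
Verification: E[X] = sum E[X*1_A_i] = 3.43 + 7.76 = 11.19


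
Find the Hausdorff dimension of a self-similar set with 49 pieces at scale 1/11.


For a self-similar set with N copies scaled by 1/r:
dim_H = log(N)/log(r) = log(49)/log(11)
= 3.89182/2.397895
= 1.623015


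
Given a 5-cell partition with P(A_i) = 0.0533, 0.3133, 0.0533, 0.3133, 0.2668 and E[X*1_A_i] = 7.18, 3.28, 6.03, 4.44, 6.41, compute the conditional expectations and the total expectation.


For each cell A_i: E[X|A_i] = E[X*1_A_i] / P(A_i)
Step 1: E[X|A_1] = 7.18 / 0.0533 = 134.709193
Step 2: E[X|A_2] = 3.28 / 0.3133 = 10.469199
Step 3: E[X|A_3] = 6.03 / 0.0533 = 113.133208
Step 4: E[X|A_4] = 4.44 / 0.3133 = 14.17172
Step 5: E[X|A_5] = 6.41 / 0.2668 = 24.025487
Verification: E[X] = sum E[X*1_A_i] = 7.18 + 3.28 + 6.03 + 4.44 + 6.41 = 27.34


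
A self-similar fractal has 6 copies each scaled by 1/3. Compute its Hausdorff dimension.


For a self-similar set with N copies scaled by 1/r:
dim_H = log(N)/log(r) = log(6)/log(3)
= 1.791759/1.098612
= 1.63093


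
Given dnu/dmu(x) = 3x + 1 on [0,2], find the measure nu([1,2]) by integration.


nu(A) = integral_A (dnu/dmu) dmu = integral_1^2 (3x + 1) dx
Step 1: Antiderivative F(x) = (3/2)x^2 + 1x
Step 2: F(2) = (3/2)*2^2 + 1*2 = 6 + 2 = 8
Step 3: F(1) = (3/2)*1^2 + 1*1 = 1.5 + 1 = 2.5
Step 4: nu([1,2]) = F(2) - F(1) = 8 - 2.5 = 5.5


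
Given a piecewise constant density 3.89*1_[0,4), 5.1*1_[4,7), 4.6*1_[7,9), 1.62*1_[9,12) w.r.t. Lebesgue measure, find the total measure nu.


Integrate each piece of the Radon-Nikodym derivative:
Step 1: integral_0^4 3.89 dx = 3.89*(4-0) = 3.89*4 = 15.56
Step 2: integral_4^7 5.1 dx = 5.1*(7-4) = 5.1*3 = 15.3
Step 3: integral_7^9 4.6 dx = 4.6*(9-7) = 4.6*2 = 9.2
Step 4: integral_9^12 1.62 dx = 1.62*(12-9) = 1.62*3 = 4.86
Total: 15.56 + 15.3 + 9.2 + 4.86 = 44.92


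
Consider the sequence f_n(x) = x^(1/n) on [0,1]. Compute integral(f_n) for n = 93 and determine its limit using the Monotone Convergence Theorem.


At n = 93: f_93(x) = x^(1/93).
Step 1: integral(x^(1/93), 0, 1) = [x^(1/93+1) / (1/93+1)] from 0 to 1
     = 1 / (1/93 + 1) = 1 / ((93+1)/93) = 93/(93+1)
     = 93/94 = 0.989362
Step 2: As n -> infinity, f_n(x) = x^(1/n) -> 1 for x in (0,1], and f_n is increasing in n.
By MCT, lim_n integral(f_n) = integral(lim_n f_n) = integral(1, 0, 1) = 1.
Step 3: Verify convergence: 93/94 = 0.989362 -> 1


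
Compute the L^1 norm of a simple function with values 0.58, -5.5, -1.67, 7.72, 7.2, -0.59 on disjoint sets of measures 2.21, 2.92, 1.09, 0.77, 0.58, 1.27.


Step 1: Compute |f_i|^1 for each value:
  |0.58|^1 = 0.58
  |-5.5|^1 = 5.5
  |-1.67|^1 = 1.67
  |7.72|^1 = 7.72
  |7.2|^1 = 7.2
  |-0.59|^1 = 0.59
Step 2: Multiply by measures and sum:
  0.58 * 2.21 = 1.2818
  5.5 * 2.92 = 16.06
  1.67 * 1.09 = 1.8203
  7.72 * 0.77 = 5.9444
  7.2 * 0.58 = 4.176
  0.59 * 1.27 = 0.7493
Sum = 1.2818 + 16.06 + 1.8203 + 5.9444 + 4.176 + 0.7493 = 30.0318
Step 3: Take the p-th root:
||f||_1 = (30.0318)^(1/1) = 30.0318


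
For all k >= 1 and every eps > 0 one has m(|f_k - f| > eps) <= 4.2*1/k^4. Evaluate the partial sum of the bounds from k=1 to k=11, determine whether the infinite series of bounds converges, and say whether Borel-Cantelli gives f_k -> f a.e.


Step 1: List the terms 4.2*1/k^4 for k = 1 to 11:
  k=1: 4.2
  k=2: 0.2625
  k=3: 0.051852
  k=4: 0.016406
  k=5: 0.00672
  k=6: 0.003241
  k=7: 0.001749
  k=8: 0.001025
  k=9: 6.401463e-04
  k=10: 4.200000e-04
  k=11: 2.868657e-04
Step 2: Partial sum = 4.2 + 0.2625 + 0.051852 + 0.016406 + 0.00672 + 0.003241 + 0.001749 + 0.001025 + 6.401463e-04 + 4.200000e-04 + 2.868657e-04
     = 4.544841
Step 3: The full series sum_(k>=1) 4.2*1/k^4 converges (p-series with p = 4 > 1; a constant multiple of a convergent series converges).
Step 4: Fix eps > 0. Since sum_k m(|f_k - f| > eps) < infinity, the Borel-Cantelli lemma gives
        m(limsup_k {|f_k - f| > eps}) = 0, i.e. for a.e. x, |f_k(x) - f(x)| <= eps for all large k.
        Applying this with eps = 1/j for j = 1, 2, ... and intersecting the countably many full-measure sets,
        for a.e. x we get limsup_k |f_k(x) - f(x)| <= 1/j for every j, hence f_k -> f almost everywhere.
Conclusion: series converges; Borel-Cantelli yields f_k -> f a.e.


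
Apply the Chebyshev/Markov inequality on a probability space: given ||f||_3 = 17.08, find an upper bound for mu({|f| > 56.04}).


Chebyshev/Markov inequality: mu(|f| > eps) <= (||f||_p / eps)^p
Step 1: ||f||_3 / eps = 17.08 / 56.04 = 0.304782
Step 2: Raise to power p = 3:
  (0.304782)^3 = 0.028312
Step 3: Therefore mu(|f| > 56.04) <= 0.028312


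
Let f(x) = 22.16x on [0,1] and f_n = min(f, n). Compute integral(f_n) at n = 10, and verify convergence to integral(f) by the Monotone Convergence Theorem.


f(x) = 22.16x on [0,1]; f_n(x) = min(22.16x, n). At n = 10:
Step 1: f(x) reaches 10 at x = 10/22.16 = 0.451264
Step 2: integral(f_10) = integral(22.16x, 0, 0.451264) + integral(10, 0.451264, 1)
       = 22.16*0.451264^2/2 + 10*(1 - 0.451264)
       = 2.256318 + 5.487365
       = 7.743682
Step 3: As n -> infinity, f_n increases to f, so by MCT integral(f_n) -> integral(f) = 22.16/2 = 11.08.
Convergence: integral(f_10) = 7.743682 -> 11.08 as n -> infinity


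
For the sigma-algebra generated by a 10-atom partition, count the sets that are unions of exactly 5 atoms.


Each element of F is a union of some subset of the 10 atoms.
Elements that are unions of exactly 5 atoms correspond to 5-element subsets of the 10 atoms.
Count = C(10, 5) = 10! / (5! * 5!) = 252.


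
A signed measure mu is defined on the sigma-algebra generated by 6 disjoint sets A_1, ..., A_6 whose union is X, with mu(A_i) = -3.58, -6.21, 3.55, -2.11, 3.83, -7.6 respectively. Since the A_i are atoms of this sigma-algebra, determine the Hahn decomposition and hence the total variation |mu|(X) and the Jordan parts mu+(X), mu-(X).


Step 1: Every measurable set is a union of atoms (the cells / points), so a Hahn decomposition is
  obtained by grouping atoms by sign: P = union of atoms with mu > 0, N = union of the remaining atoms.
  Atoms in P (indices): 3, 5;  atoms in N (indices): 1, 2, 4, 6
  Positive values: 3.55, 3.83
  Negative values: -3.58, -6.21, -2.11, -7.6
Step 2: mu+(X) = mu(P) = sum of positive atom values = 7.38
Step 3: mu-(X) = -mu(N) = sum of |negative atom values| = 19.5
Step 4: |mu|(X) = mu+(X) + mu-(X) = 7.38 + 19.5 = 26.88


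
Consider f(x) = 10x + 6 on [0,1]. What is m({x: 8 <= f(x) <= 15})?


f^(-1)([8, 15]) = {x : 8 <= 10x + 6 <= 15}
Solving: (8 - 6)/10 <= x <= (15 - 6)/10
= [0.2, 0.9]
Intersecting with [0,1]: [0.2, 0.9]
Measure = 0.9 - 0.2 = 0.7


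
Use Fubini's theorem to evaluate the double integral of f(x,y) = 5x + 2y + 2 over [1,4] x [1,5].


By Fubini, integrate in x first, then y.
Step 1: Fix y, integrate over x in [1,4]:
  integral(5x + 2y + 2, x=1..4)
  = 5*(4^2 - 1^2)/2 + (2y + 2)*(4 - 1)
  = 37.5 + (2y + 2)*3
  = 37.5 + 6y + 6
  = 43.5 + 6y
Step 2: Integrate over y in [1,5]:
  integral(43.5 + 6y, y=1..5)
  = 43.5*4 + 6*(5^2 - 1^2)/2
  = 174 + 72
  = 246


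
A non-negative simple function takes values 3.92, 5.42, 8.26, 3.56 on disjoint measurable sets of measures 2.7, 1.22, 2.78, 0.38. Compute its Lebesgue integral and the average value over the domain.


Step 1: Integral = sum(value_i * measure_i)
= 3.92*2.7 + 5.42*1.22 + 8.26*2.78 + 3.56*0.38
= 10.584 + 6.6124 + 22.9628 + 1.3528
= 41.512
Step 2: Total measure of domain = 2.7 + 1.22 + 2.78 + 0.38 = 7.08
Step 3: Average value = 41.512 / 7.08 = 5.863277


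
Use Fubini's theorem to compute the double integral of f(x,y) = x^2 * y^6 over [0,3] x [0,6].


By Fubini's theorem, the double integral factors as a product of single integrals:
Step 1: integral_0^3 x^2 dx = [x^3/3] from 0 to 3
     = 3^3/3 = 9
Step 2: integral_0^6 y^6 dy = [y^7/7] from 0 to 6
     = 6^7/7 = 39990.857143
Step 3: Double integral = 9 * 39990.857143 = 359917.714286


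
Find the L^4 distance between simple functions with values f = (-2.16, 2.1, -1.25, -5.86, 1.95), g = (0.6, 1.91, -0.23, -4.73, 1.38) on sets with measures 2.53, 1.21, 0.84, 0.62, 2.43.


Step 1: Compute differences f_i - g_i:
  -2.16 - 0.6 = -2.76
  2.1 - 1.91 = 0.19
  -1.25 - -0.23 = -1.02
  -5.86 - -4.73 = -1.13
  1.95 - 1.38 = 0.57
Step 2: Compute |diff|^4 * measure for each set:
  |-2.76|^4 * 2.53 = 58.02783 * 2.53 = 146.810409
  |0.19|^4 * 1.21 = 0.001303 * 1.21 = 0.001577
  |-1.02|^4 * 0.84 = 1.082432 * 0.84 = 0.909243
  |-1.13|^4 * 0.62 = 1.630474 * 0.62 = 1.010894
  |0.57|^4 * 2.43 = 0.10556 * 2.43 = 0.256511
Step 3: Sum = 148.988634
Step 4: ||f-g||_4 = (148.988634)^(1/4) = 3.493722


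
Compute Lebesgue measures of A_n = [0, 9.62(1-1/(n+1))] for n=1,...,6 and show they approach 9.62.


By continuity of measure from below: if A_n increases to A, then m(A_n) -> m(A).
Here A = [0, 9.62], so m(A) = 9.62
Step 1: a_1 = 9.62*(1 - 1/2) = 4.81, m(A_1) = 4.81
Step 2: a_2 = 9.62*(1 - 1/3) = 6.4133, m(A_2) = 6.4133
Step 3: a_3 = 9.62*(1 - 1/4) = 7.215, m(A_3) = 7.215
Step 4: a_4 = 9.62*(1 - 1/5) = 7.696, m(A_4) = 7.696
Step 5: a_5 = 9.62*(1 - 1/6) = 8.0167, m(A_5) = 8.0167
Step 6: a_6 = 9.62*(1 - 1/7) = 8.2457, m(A_6) = 8.2457
Limit: m(A_n) -> m([0,9.62]) = 9.62


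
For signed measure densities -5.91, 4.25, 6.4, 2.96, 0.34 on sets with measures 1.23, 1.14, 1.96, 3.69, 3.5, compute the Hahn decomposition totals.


Step 1: Compute signed measure on each set:
  Set 1: -5.91 * 1.23 = -7.2693
  Set 2: 4.25 * 1.14 = 4.845
  Set 3: 6.4 * 1.96 = 12.544
  Set 4: 2.96 * 3.69 = 10.9224
  Set 5: 0.34 * 3.5 = 1.19
Step 2: Total signed measure = (-7.2693) + (4.845) + (12.544) + (10.9224) + (1.19)
     = 22.2321
Step 3: Positive part mu+(X) = sum of positive contributions = 29.5014
Step 4: Negative part mu-(X) = |sum of negative contributions| = 7.2693


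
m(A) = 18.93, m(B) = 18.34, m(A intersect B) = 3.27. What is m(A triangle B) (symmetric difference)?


m(A Delta B) = m(A) + m(B) - 2*m(A n B)
= 18.93 + 18.34 - 2*3.27
= 18.93 + 18.34 - 6.54
= 30.73


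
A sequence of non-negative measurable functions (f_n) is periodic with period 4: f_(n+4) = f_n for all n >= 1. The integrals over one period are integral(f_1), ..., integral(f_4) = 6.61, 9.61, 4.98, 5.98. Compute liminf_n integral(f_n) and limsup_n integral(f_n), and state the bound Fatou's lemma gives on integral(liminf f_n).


The sequence (integral(f_n)) is periodic with period 4, repeating the values 6.61, 9.61, 4.98, 5.98 indefinitely.
Step 1: For a periodic sequence, every tail (a_m, a_(m+1), ...) contains all 4 period values infinitely often.
Step 2: Hence inf of every tail = min of the period values = min(6.61, 9.61, 4.98, 5.98) = 4.98.
        liminf_n integral(f_n) = sup over m of (inf of tail from m) = 4.98.
Step 3: Similarly sup of every tail = max of the period values = 9.61.
        limsup_n integral(f_n) = 9.61.
Step 4: Fatou's lemma: integral(liminf_n f_n) <= liminf_n integral(f_n) = 4.98.
        So the integral of the pointwise liminf is at most 4.98.


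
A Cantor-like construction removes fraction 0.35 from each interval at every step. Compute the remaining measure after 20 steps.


Step 1: At each step, fraction remaining = 1 - 0.35 = 0.65
Step 2: After 20 steps, measure = (0.65)^20
Result = 1.812455e-04


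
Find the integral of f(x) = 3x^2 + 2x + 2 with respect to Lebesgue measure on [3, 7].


The Lebesgue integral of a Riemann-integrable function agrees with the Riemann integral.
Antiderivative F(x) = (3/3)x^3 + (2/2)x^2 + 2x
F(7) = (3/3)*7^3 + (2/2)*7^2 + 2*7
     = (3/3)*343 + (2/2)*49 + 2*7
     = 343 + 49 + 14
     = 406
F(3) = 42
Integral = F(7) - F(3) = 406 - 42 = 364


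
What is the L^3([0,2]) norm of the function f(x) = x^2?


Step 1: ||f||_3 = (integral_0^2 |x^2|^3 dx)^(1/3)
     = (integral_0^2 x^6 dx)^(1/3)
Step 2: integral_0^2 x^6 dx = [x^7/(7)] from 0 to 2 = 2^7/7
     = 128/7 = 18.285714
Step 3: ||f||_3 = (18.285714)^(1/3) = 2.634535


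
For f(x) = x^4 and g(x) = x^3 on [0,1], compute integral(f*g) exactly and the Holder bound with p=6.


Step 1: Exact integral of f*g = integral(x^7, 0, 1) = 1/8
     = 0.125
Step 2: Holder bound with p=6, q=1.2:
  ||f||_p = (integral x^24 dx)^(1/6) = (1/25)^(1/6) = 0.584804
  ||g||_q = (integral x^3.6 dx)^(1/1.2) = (1/4.6)^(1/1.2) = 0.280351
Step 3: Holder bound = ||f||_p * ||g||_q = 0.584804 * 0.280351 = 0.16395
Verification: 0.125 <= 0.16395 (Holder holds)


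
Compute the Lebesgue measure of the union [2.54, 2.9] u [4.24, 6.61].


For pairwise disjoint intervals, m(union) = sum of lengths.
= (2.9 - 2.54) + (6.61 - 4.24)
= 0.36 + 2.37
= 2.73


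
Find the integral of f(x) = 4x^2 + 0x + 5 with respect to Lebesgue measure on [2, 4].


The Lebesgue integral of a Riemann-integrable function agrees with the Riemann integral.
Antiderivative F(x) = (4/3)x^3 + (0/2)x^2 + 5x
F(4) = (4/3)*4^3 + (0/2)*4^2 + 5*4
     = (4/3)*64 + (0/2)*16 + 5*4
     = 85.333333 + 0.0 + 20
     = 105.333333
F(2) = 20.666667
Integral = F(4) - F(2) = 105.333333 - 20.666667 = 84.666667


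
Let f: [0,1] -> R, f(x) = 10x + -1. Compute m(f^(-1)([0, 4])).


f^(-1)([0, 4]) = {x : 0 <= 10x + -1 <= 4}
Solving: (0 - -1)/10 <= x <= (4 - -1)/10
= [0.1, 0.5]
Intersecting with [0,1]: [0.1, 0.5]
Measure = 0.5 - 0.1 = 0.4


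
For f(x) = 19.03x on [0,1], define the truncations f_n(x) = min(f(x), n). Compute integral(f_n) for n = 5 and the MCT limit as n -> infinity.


f(x) = 19.03x on [0,1]; f_n(x) = min(19.03x, n). At n = 5:
Step 1: f(x) reaches 5 at x = 5/19.03 = 0.262743
Step 2: integral(f_5) = integral(19.03x, 0, 0.262743) + integral(5, 0.262743, 1)
       = 19.03*0.262743^2/2 + 5*(1 - 0.262743)
       = 0.656858 + 3.686285
       = 4.343142
Step 3: As n -> infinity, f_n increases to f, so by MCT integral(f_n) -> integral(f) = 19.03/2 = 9.515.
Convergence: integral(f_5) = 4.343142 -> 9.515 as n -> infinity


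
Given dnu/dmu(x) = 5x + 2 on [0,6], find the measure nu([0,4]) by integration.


nu(A) = integral_A (dnu/dmu) dmu = integral_0^4 (5x + 2) dx
Step 1: Antiderivative F(x) = (5/2)x^2 + 2x
Step 2: F(4) = (5/2)*4^2 + 2*4 = 40 + 8 = 48
Step 3: F(0) = (5/2)*0^2 + 2*0 = 0.0 + 0 = 0.0
Step 4: nu([0,4]) = F(4) - F(0) = 48 - 0.0 = 48


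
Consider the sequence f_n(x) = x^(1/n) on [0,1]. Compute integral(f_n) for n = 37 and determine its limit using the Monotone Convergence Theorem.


At n = 37: f_37(x) = x^(1/37).
Step 1: integral(x^(1/37), 0, 1) = [x^(1/37+1) / (1/37+1)] from 0 to 1
     = 1 / (1/37 + 1) = 1 / ((37+1)/37) = 37/(37+1)
     = 37/38 = 0.973684
Step 2: As n -> infinity, f_n(x) = x^(1/n) -> 1 for x in (0,1], and f_n is increasing in n.
By MCT, lim_n integral(f_n) = integral(lim_n f_n) = integral(1, 0, 1) = 1.
Step 3: Verify convergence: 37/38 = 0.973684 -> 1


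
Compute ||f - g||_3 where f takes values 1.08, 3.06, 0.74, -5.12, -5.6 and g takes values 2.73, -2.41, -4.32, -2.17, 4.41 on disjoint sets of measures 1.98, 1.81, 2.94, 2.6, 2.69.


Step 1: Compute differences f_i - g_i:
  1.08 - 2.73 = -1.65
  3.06 - -2.41 = 5.47
  0.74 - -4.32 = 5.06
  -5.12 - -2.17 = -2.95
  -5.6 - 4.41 = -10.01
Step 2: Compute |diff|^3 * measure for each set:
  |-1.65|^3 * 1.98 = 4.492125 * 1.98 = 8.894407
  |5.47|^3 * 1.81 = 163.667323 * 1.81 = 296.237855
  |5.06|^3 * 2.94 = 129.554216 * 2.94 = 380.889395
  |-2.95|^3 * 2.6 = 25.672375 * 2.6 = 66.748175
  |-10.01|^3 * 2.69 = 1003.003001 * 2.69 = 2698.078073
Step 3: Sum = 3450.847905
Step 4: ||f-g||_3 = (3450.847905)^(1/3) = 15.111536


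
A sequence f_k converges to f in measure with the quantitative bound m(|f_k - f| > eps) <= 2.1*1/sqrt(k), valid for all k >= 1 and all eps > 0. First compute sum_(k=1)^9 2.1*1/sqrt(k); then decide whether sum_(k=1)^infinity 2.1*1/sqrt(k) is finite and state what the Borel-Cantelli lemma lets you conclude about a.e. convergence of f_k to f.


Step 1: List the terms 2.1*1/sqrt(k) for k = 1 to 9:
  k=1: 2.1
  k=2: 1.484924
  k=3: 1.212436
  k=4: 1.05
  k=5: 0.939149
  k=6: 0.857321
  k=7: 0.793725
  k=8: 0.742462
  k=9: 0.7
Step 2: Partial sum = 2.1 + 1.484924 + 1.212436 + 1.05 + 0.939149 + 0.857321 + 0.793725 + 0.742462 + 0.7
     = 9.880017
Step 3: The full series sum_(k>=1) 2.1*1/sqrt(k) diverges (p-series with p = 1/2 <= 1; a nonzero constant multiple of a divergent series diverges).
Step 4: The (first) Borel-Cantelli lemma requires a summable sequence of measures, so it does not apply here;
        from this bound alone no conclusion about a.e. convergence can be drawn (convergence in measure still
        gives an a.e.-convergent subsequence, but not a.e. convergence of the whole sequence).
Conclusion: series diverges; Borel-Cantelli is inconclusive about a.e. convergence of f_k.


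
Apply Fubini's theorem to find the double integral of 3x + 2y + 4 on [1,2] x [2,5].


By Fubini, integrate in x first, then y.
Step 1: Fix y, integrate over x in [1,2]:
  integral(3x + 2y + 4, x=1..2)
  = 3*(2^2 - 1^2)/2 + (2y + 4)*(2 - 1)
  = 4.5 + (2y + 4)*1
  = 4.5 + 2y + 4
  = 8.5 + 2y
Step 2: Integrate over y in [2,5]:
  integral(8.5 + 2y, y=2..5)
  = 8.5*3 + 2*(5^2 - 2^2)/2
  = 25.5 + 21
  = 46.5


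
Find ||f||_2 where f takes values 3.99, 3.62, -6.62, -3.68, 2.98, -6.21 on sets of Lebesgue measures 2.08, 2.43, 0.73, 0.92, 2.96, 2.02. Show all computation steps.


Step 1: Compute |f_i|^2 for each value:
  |3.99|^2 = 15.9201
  |3.62|^2 = 13.1044
  |-6.62|^2 = 43.8244
  |-3.68|^2 = 13.5424
  |2.98|^2 = 8.8804
  |-6.21|^2 = 38.5641
Step 2: Multiply by measures and sum:
  15.9201 * 2.08 = 33.113808
  13.1044 * 2.43 = 31.843692
  43.8244 * 0.73 = 31.991812
  13.5424 * 0.92 = 12.459008
  8.8804 * 2.96 = 26.285984
  38.5641 * 2.02 = 77.899482
Sum = 33.113808 + 31.843692 + 31.991812 + 12.459008 + 26.285984 + 77.899482 = 213.593786
Step 3: Take the p-th root:
||f||_2 = (213.593786)^(1/2) = 14.614848


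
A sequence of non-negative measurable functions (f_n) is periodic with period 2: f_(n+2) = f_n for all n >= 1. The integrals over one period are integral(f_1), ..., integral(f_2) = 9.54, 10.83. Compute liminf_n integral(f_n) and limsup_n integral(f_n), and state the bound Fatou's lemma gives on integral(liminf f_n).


The sequence (integral(f_n)) is periodic with period 2, repeating the values 9.54, 10.83 indefinitely.
Step 1: For a periodic sequence, every tail (a_m, a_(m+1), ...) contains all 2 period values infinitely often.
Step 2: Hence inf of every tail = min of the period values = min(9.54, 10.83) = 9.54.
        liminf_n integral(f_n) = sup over m of (inf of tail from m) = 9.54.
Step 3: Similarly sup of every tail = max of the period values = 10.83.
        limsup_n integral(f_n) = 10.83.
Step 4: Fatou's lemma: integral(liminf_n f_n) <= liminf_n integral(f_n) = 9.54.
        So the integral of the pointwise liminf is at most 9.54.


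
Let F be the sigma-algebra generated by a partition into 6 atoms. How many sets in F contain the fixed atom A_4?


Each element of F is a union of some subset S of the 6 atoms.
The element contains A_4 iff A_4 is in S.
So we count subsets S of {A_1,...,A_6} with A_4 in S: choose freely among the other 5 atoms.
Count = 2^(6-1) = 2^5 = 32.


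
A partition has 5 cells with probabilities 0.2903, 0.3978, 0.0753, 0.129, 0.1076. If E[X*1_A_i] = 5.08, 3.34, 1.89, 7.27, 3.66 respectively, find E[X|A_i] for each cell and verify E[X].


For each cell A_i: E[X|A_i] = E[X*1_A_i] / P(A_i)
Step 1: E[X|A_1] = 5.08 / 0.2903 = 17.499139
Step 2: E[X|A_2] = 3.34 / 0.3978 = 8.396179
Step 3: E[X|A_3] = 1.89 / 0.0753 = 25.099602
Step 4: E[X|A_4] = 7.27 / 0.129 = 56.356589
Step 5: E[X|A_5] = 3.66 / 0.1076 = 34.01487
Verification: E[X] = sum E[X*1_A_i] = 5.08 + 3.34 + 1.89 + 7.27 + 3.66 = 21.24


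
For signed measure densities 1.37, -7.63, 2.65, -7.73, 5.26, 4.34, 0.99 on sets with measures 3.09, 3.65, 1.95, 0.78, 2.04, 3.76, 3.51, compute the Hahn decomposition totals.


Step 1: Compute signed measure on each set:
  Set 1: 1.37 * 3.09 = 4.2333
  Set 2: -7.63 * 3.65 = -27.8495
  Set 3: 2.65 * 1.95 = 5.1675
  Set 4: -7.73 * 0.78 = -6.0294
  Set 5: 5.26 * 2.04 = 10.7304
  Set 6: 4.34 * 3.76 = 16.3184
  Set 7: 0.99 * 3.51 = 3.4749
Step 2: Total signed measure = (4.2333) + (-27.8495) + (5.1675) + (-6.0294) + (10.7304) + (16.3184) + (3.4749)
     = 6.0456
Step 3: Positive part mu+(X) = sum of positive contributions = 39.9245
Step 4: Negative part mu-(X) = |sum of negative contributions| = 33.8789


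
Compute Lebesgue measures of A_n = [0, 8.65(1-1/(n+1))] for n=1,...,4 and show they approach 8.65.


By continuity of measure from below: if A_n increases to A, then m(A_n) -> m(A).
Here A = [0, 8.65], so m(A) = 8.65
Step 1: a_1 = 8.65*(1 - 1/2) = 4.325, m(A_1) = 4.325
Step 2: a_2 = 8.65*(1 - 1/3) = 5.7667, m(A_2) = 5.7667
Step 3: a_3 = 8.65*(1 - 1/4) = 6.4875, m(A_3) = 6.4875
Step 4: a_4 = 8.65*(1 - 1/5) = 6.92, m(A_4) = 6.92
Limit: m(A_n) -> m([0,8.65]) = 8.65


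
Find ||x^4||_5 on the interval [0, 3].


Step 1: ||f||_5 = (integral_0^3 |x^4|^5 dx)^(1/5)
     = (integral_0^3 x^20 dx)^(1/5)
Step 2: integral_0^3 x^20 dx = [x^21/(21)] from 0 to 3 = 3^21/21
     = 10460353203/21 = 4.981121e+08
Step 3: ||f||_5 = (4.981121e+08)^(1/5) = 54.886484


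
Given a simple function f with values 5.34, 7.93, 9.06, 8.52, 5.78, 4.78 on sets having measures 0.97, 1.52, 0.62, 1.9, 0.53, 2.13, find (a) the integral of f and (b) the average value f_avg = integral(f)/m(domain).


Step 1: Integral = sum(value_i * measure_i)
= 5.34*0.97 + 7.93*1.52 + 9.06*0.62 + 8.52*1.9 + 5.78*0.53 + 4.78*2.13
= 5.1798 + 12.0536 + 5.6172 + 16.188 + 3.0634 + 10.1814
= 52.2834
Step 2: Total measure of domain = 0.97 + 1.52 + 0.62 + 1.9 + 0.53 + 2.13 = 7.67
Step 3: Average value = 52.2834 / 7.67 = 6.81661


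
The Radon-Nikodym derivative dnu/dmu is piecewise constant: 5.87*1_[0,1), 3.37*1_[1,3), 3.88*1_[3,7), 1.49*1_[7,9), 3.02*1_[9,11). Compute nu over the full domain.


Integrate each piece of the Radon-Nikodym derivative:
Step 1: integral_0^1 5.87 dx = 5.87*(1-0) = 5.87*1 = 5.87
Step 2: integral_1^3 3.37 dx = 3.37*(3-1) = 3.37*2 = 6.74
Step 3: integral_3^7 3.88 dx = 3.88*(7-3) = 3.88*4 = 15.52
Step 4: integral_7^9 1.49 dx = 1.49*(9-7) = 1.49*2 = 2.98
Step 5: integral_9^11 3.02 dx = 3.02*(11-9) = 3.02*2 = 6.04
Total: 5.87 + 6.74 + 15.52 + 2.98 + 6.04 = 37.15


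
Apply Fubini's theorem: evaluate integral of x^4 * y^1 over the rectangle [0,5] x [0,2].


By Fubini's theorem, the double integral factors as a product of single integrals:
Step 1: integral_0^5 x^4 dx = [x^5/5] from 0 to 5
     = 5^5/5 = 625
Step 2: integral_0^2 y^1 dy = [y^2/2] from 0 to 2
     = 2^2/2 = 2
Step 3: Double integral = 625 * 2 = 1250


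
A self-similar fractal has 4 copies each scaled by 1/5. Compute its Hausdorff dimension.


For a self-similar set with N copies scaled by 1/r:
dim_H = log(N)/log(r) = log(4)/log(5)
= 1.386294/1.609438
= 0.861353


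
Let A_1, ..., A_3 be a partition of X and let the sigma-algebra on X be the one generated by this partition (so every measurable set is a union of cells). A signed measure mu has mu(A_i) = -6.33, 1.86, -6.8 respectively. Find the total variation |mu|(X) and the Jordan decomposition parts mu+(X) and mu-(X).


Step 1: Every measurable set is a union of atoms (the cells / points), so a Hahn decomposition is
  obtained by grouping atoms by sign: P = union of atoms with mu > 0, N = union of the remaining atoms.
  Atoms in P (indices): 2;  atoms in N (indices): 1, 3
  Positive values: 1.86
  Negative values: -6.33, -6.8
Step 2: mu+(X) = mu(P) = sum of positive atom values = 1.86
Step 3: mu-(X) = -mu(N) = sum of |negative atom values| = 13.13
Step 4: |mu|(X) = mu+(X) + mu-(X) = 1.86 + 13.13 = 14.99
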